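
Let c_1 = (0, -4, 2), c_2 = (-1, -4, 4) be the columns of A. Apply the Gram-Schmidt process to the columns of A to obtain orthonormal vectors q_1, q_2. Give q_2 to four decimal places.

c_1 = (0, -4, 2); ‖c_1‖ = 4.4721, so q_1 = (0.0000, -0.8944, 0.4472).
q_1·c_2 = 0.0000·(-1) + (-0.8944)·(-4) + 0.4472·4 = 5.3666.
u_2 = c_2 − 5.3666·q_1 = (-1.0000, 0.8000, 1.6000).
‖u_2‖ = 2.0494, so q_2 = (-0.4880, 0.3904, 0.7807).

q_2 = (-0.4880, 0.3904, 0.7807)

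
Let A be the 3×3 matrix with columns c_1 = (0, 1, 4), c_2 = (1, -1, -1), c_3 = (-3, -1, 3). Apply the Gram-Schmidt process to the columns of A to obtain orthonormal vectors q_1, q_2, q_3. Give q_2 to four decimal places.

q_2 = (0.8086, -0.5708, 0.1427)

c_1 = (0, 1, 4); ‖c_1‖ = 4.1231, so q_1 = (0.0000, 0.2425, 0.9701).
q_1·c_2 = 0.0000·1 + 0.2425·(-1) + 0.9701·(-1) = -1.2127.
u_2 = c_2 + 1.2127·q_1 = (1.0000, -0.7059, 0.1765).
‖u_2‖ = 1.2367, so q_2 = (0.8086, -0.5708, 0.1427).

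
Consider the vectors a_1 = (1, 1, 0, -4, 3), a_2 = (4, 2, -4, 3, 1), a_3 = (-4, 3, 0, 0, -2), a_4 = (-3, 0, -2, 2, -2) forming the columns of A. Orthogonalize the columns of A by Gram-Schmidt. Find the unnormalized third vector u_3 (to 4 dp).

a_1 = (1, 1, 0, -4, 3); ‖a_1‖ = 5.1962, so q_1 = (0.1925, 0.1925, 0.0000, -0.7698, 0.5774).
q_1·a_2 = 0.1925·4 + 0.1925·2 + 0.0000·(-4) + (-0.7698)·3 + 0.5774·1 = -0.5774.
u_2 = a_2 + 0.5774·q_1 = (4.1111, 2.1111, -4.0000, 2.5556, 1.3333).
‖u_2‖ = 6.7577, so q_2 = (0.6084, 0.3124, -0.5919, 0.3782, 0.1973).
q_1·a_3 = 0.1925·(-4) + 0.1925·3 + 0.0000·0 + (-0.7698)·0 + 0.5774·(-2) = -1.3472; q_2·a_3 = 0.6084·(-4) + 0.3124·3 + (-0.5919)·0 + 0.3782·0 + 0.1973·(-2) = -1.8908.
u_3 = a_3 + 1.3472·q_1 + 1.8908·q_2 = (-2.5904, 3.8500, -1.1192, -0.3220, -0.8491).

u_3 = (-2.5904, 3.8500, -1.1192, -0.3220, -0.8491)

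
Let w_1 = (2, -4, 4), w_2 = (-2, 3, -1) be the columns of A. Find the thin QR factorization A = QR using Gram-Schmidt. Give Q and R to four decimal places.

Q = [[0.3333, -0.5230], [-0.6667, 0.4576], [0.6667, 0.7191]], R = [[6.0000, -3.3333], [0.0000, 1.6997]]

w_1 = (2, -4, 4); ‖w_1‖ = 6.0000, so q_1 = (0.3333, -0.6667, 0.6667).
q_1·w_2 = 0.3333·(-2) + (-0.6667)·3 + 0.6667·(-1) = -3.3333.
u_2 = w_2 + 3.3333·q_1 = (-0.8889, 0.7778, 1.2222).
‖u_2‖ = 1.6997, so q_2 = (-0.5230, 0.4576, 0.7191).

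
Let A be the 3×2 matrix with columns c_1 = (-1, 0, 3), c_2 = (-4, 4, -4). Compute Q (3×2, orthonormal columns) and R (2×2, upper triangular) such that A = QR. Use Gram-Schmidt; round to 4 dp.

e_1 = c_1/‖c_1‖ = (-1, 0, 3)/3.1623 = (-0.3162, 0.0000, 0.9487).
r_{12} = e_1·c_2 = -2.5298.
u_2 = c_2 + 2.5298·e_1 = (-4.8000, 4.0000, -1.6000).
‖u_2‖ = 6.4498, so e_2 = (-0.7442, 0.6202, -0.2481).

Q = [[-0.3162, -0.7442], [0.0000, 0.6202], [0.9487, -0.2481]], R = [[3.1623, -2.5298], [0.0000, 6.4498]]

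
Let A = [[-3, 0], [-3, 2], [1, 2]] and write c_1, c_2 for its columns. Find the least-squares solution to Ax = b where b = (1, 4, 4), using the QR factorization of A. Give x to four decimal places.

e_1 = c_1/‖c_1‖ = (-3, -3, 1)/4.3589 = (-0.6882, -0.6882, 0.2294).
r_{12} = e_1·c_2 = -0.9177.
u_2 = c_2 + 0.9177·e_1 = (-0.6316, 1.3684, 2.2105).
‖u_2‖ = 2.6754, so e_2 = (-0.2361, 0.5115, 0.8262).
Qᵀb = (-2.5236, 5.1148).
Back-substitute: x_2 = 5.1148/2.6754 = 1.9118.
x_1 = (-2.5236 + 0.9177·1.9118)/4.3589 = -0.1765.

x = (-0.1765, 1.9118)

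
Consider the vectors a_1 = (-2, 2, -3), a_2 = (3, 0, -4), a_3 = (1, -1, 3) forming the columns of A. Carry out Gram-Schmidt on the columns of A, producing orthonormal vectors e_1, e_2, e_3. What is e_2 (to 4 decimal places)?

e_2 = (0.7747, -0.1476, -0.6149)

a_1 = (-2, 2, -3); ‖a_1‖ = 4.1231, so e_1 = (-0.4851, 0.4851, -0.7276).
e_1·a_2 = (-0.4851)·3 + 0.4851·0 + (-0.7276)·(-4) = 1.4552.
u_2 = a_2 − 1.4552·e_1 = (3.7059, -0.7059, -2.9412).
‖u_2‖ = 4.7836, so e_2 = (0.7747, -0.1476, -0.6149).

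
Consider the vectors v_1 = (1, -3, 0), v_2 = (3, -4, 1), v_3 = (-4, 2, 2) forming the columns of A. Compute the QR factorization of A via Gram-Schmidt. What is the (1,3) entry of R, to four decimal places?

q_1 = v_1/‖v_1‖ = (1, -3, 0)/3.1623 = (0.3162, -0.9487, 0.0000).
r_{13} = q_1·v_3 = -3.1623.

r_{13} = -3.1623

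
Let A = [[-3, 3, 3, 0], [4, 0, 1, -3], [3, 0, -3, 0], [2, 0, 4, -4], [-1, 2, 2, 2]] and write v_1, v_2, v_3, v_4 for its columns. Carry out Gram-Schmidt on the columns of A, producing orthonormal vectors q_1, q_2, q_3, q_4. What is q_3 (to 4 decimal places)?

q_1 = v_1/‖v_1‖ = (-3, 4, 3, 2, -1)/6.2450 = (-0.4804, 0.6405, 0.4804, 0.3203, -0.1601).
r_{12} = q_1·v_2 = -1.7614.
u_2 = v_2 + 1.7614·q_1 = (2.1538, 1.1282, 0.8462, 0.5641, 1.7179).
‖u_2‖ = 3.1460, so q_2 = (0.6846, 0.3586, 0.2690, 0.1793, 0.5461).
r_{13} = q_1·v_3 = -1.2810; r_{23} = q_2·v_3 = 3.4150.
u_3 = v_3 + 1.2810·q_1 − 3.4150·q_2 = (0.0466, 0.5959, -3.3031, 3.7979, -0.0699).
‖u_3‖ = 5.0692, so q_3 = (0.0092, 0.1175, -0.6516, 0.7492, -0.0138).

q_3 = (0.0092, 0.1175, -0.6516, 0.7492, -0.0138)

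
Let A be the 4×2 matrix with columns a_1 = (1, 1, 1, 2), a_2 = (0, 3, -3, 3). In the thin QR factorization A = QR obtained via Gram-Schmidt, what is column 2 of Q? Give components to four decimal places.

q_2 = (-0.1833, 0.4583, -0.8250, 0.2750)

a_1 = (1, 1, 1, 2); ‖a_1‖ = 2.6458, so q_1 = (0.3780, 0.3780, 0.3780, 0.7559).
q_1·a_2 = 0.3780·0 + 0.3780·3 + 0.3780·(-3) + 0.7559·3 = 2.2678.
u_2 = a_2 − 2.2678·q_1 = (-0.8571, 2.1429, -3.8571, 1.2857).
‖u_2‖ = 4.6752, so q_2 = (-0.1833, 0.4583, -0.8250, 0.2750).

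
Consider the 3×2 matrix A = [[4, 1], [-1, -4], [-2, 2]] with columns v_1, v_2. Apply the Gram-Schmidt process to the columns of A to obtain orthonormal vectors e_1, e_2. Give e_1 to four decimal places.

e_1 = (0.8729, -0.2182, -0.4364)

e_1 = v_1/‖v_1‖ = (4, -1, -2)/4.5826 = (0.8729, -0.2182, -0.4364).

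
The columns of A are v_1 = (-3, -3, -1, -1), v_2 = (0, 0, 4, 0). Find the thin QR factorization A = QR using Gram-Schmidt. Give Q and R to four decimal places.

Q = [[-0.6708, -0.1539], [-0.6708, -0.1539], [-0.2236, 0.9747], [-0.2236, -0.0513]], R = [[4.4721, -0.8944], [0.0000, 3.8987]]

v_1 = (-3, -3, -1, -1); ‖v_1‖ = 4.4721, so q_1 = (-0.6708, -0.6708, -0.2236, -0.2236).
q_1·v_2 = (-0.6708)·0 + (-0.6708)·0 + (-0.2236)·4 + (-0.2236)·0 = -0.8944.
u_2 = v_2 + 0.8944·q_1 = (-0.6000, -0.6000, 3.8000, -0.2000).
‖u_2‖ = 3.8987, so q_2 = (-0.1539, -0.1539, 0.9747, -0.0513).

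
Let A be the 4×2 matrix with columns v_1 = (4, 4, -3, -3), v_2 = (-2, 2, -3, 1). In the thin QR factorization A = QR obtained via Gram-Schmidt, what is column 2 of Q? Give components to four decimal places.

e_2 = (-0.5966, 0.3657, -0.6351, 0.3272)

e_1 = v_1/‖v_1‖ = (4, 4, -3, -3)/7.0711 = (0.5657, 0.5657, -0.4243, -0.4243).
r_{12} = e_1·v_2 = 0.8485.
u_2 = v_2 − 0.8485·e_1 = (-2.4800, 1.5200, -2.6400, 1.3600).
‖u_2‖ = 4.1569, so e_2 = (-0.5966, 0.3657, -0.6351, 0.3272).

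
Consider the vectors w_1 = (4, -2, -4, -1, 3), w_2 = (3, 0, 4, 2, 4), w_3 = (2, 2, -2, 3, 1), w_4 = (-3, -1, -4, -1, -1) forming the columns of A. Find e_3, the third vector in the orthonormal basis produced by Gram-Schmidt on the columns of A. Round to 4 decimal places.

e_1 = w_1/‖w_1‖ = (4, -2, -4, -1, 3)/6.7823 = (0.5898, -0.2949, -0.5898, -0.1474, 0.4423).
r_{12} = e_1·w_2 = 0.8847.
u_2 = w_2 − 0.8847·e_1 = (2.4783, 0.2609, 4.5217, 2.1304, 3.6087).
‖u_2‖ = 6.6496, so e_2 = (0.3727, 0.0392, 0.6800, 0.3204, 0.5427).
r_{13} = e_1·w_3 = 1.7693; r_{23} = e_2·w_3 = 0.9677.
u_3 = w_3 − 1.7693·e_1 − 0.9677·e_2 = (0.5959, 2.4838, -1.6146, 2.9508, -0.3078).
‖u_3‖ = 4.2348, so e_3 = (0.1407, 0.5865, -0.3813, 0.6968, -0.0727).

e_3 = (0.1407, 0.5865, -0.3813, 0.6968, -0.0727)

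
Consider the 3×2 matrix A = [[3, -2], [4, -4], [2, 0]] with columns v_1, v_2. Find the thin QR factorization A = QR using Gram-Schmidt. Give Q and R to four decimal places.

v_1 = (3, 4, 2); ‖v_1‖ = 5.3852, so e_1 = (0.5571, 0.7428, 0.3714).
e_1·v_2 = 0.5571·(-2) + 0.7428·(-4) + 0.3714·0 = -4.0853.
u_2 = v_2 + 4.0853·e_1 = (0.2759, -0.9655, 1.5172).
‖u_2‖ = 1.8194, so e_2 = (0.1516, -0.5307, 0.8339).

Q = [[0.5571, 0.1516], [0.7428, -0.5307], [0.3714, 0.8339]], R = [[5.3852, -4.0853], [0.0000, 1.8194]]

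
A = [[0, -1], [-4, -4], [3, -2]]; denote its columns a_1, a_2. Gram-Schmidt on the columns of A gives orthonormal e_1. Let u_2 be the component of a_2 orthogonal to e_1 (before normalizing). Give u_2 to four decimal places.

a_1 = (0, -4, 3); ‖a_1‖ = 5.0000, so e_1 = (0.0000, -0.8000, 0.6000).
e_1·a_2 = 0.0000·(-1) + (-0.8000)·(-4) + 0.6000·(-2) = 2.0000.
u_2 = a_2 − 2.0000·e_1 = (-1.0000, -2.4000, -3.2000).

u_2 = (-1.0000, -2.4000, -3.2000)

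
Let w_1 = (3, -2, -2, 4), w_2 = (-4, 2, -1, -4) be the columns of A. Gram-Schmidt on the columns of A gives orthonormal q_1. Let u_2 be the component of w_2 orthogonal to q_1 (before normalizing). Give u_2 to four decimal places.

q_1 = w_1/‖w_1‖ = (3, -2, -2, 4)/5.7446 = (0.5222, -0.3482, -0.3482, 0.6963).
r_{12} = q_1·w_2 = -5.2223.
u_2 = w_2 + 5.2223·q_1 = (-1.2727, 0.1818, -2.8182, -0.3636).

u_2 = (-1.2727, 0.1818, -2.8182, -0.3636)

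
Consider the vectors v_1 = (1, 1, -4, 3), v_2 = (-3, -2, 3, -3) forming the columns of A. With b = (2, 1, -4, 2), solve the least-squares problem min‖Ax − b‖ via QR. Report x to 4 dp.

x = (0.6149, -0.3230)

q_1 = v_1/‖v_1‖ = (1, 1, -4, 3)/5.1962 = (0.1925, 0.1925, -0.7698, 0.5774).
r_{12} = q_1·v_2 = -5.0037.
u_2 = v_2 + 5.0037·q_1 = (-2.0370, -1.0370, -0.8519, -0.1111).
‖u_2‖ = 2.4419, so q_2 = (-0.8342, -0.4247, -0.3488, -0.0455).
Qᵀb = (4.8113, -0.7887).
Back-substitute: x_2 = -0.7887/2.4419 = -0.3230.
x_1 = (4.8113 + 5.0037·(-0.3230))/5.1962 = 0.6149.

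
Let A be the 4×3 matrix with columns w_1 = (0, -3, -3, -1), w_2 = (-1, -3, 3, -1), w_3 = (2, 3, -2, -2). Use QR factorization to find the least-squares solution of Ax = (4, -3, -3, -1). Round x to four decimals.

w_1 = (0, -3, -3, -1); ‖w_1‖ = 4.3589, so e_1 = (0.0000, -0.6882, -0.6882, -0.2294).
e_1·w_2 = 0.0000·(-1) + (-0.6882)·(-3) + (-0.6882)·3 + (-0.2294)·(-1) = 0.2294.
u_2 = w_2 − 0.2294·e_1 = (-1.0000, -2.8421, 3.1579, -0.9474).
‖u_2‖ = 4.4662, so e_2 = (-0.2239, -0.6364, 0.7071, -0.2121).
e_1·w_3 = 0.0000·2 + (-0.6882)·3 + (-0.6882)·(-2) + (-0.2294)·(-2) = -0.2294; e_2·w_3 = (-0.2239)·2 + (-0.6364)·3 + 0.7071·(-2) + (-0.2121)·(-2) = -3.3467.
u_3 = w_3 + 0.2294·e_1 + 3.3467·e_2 = (1.2507, 0.7124, 0.2084, -2.7625).
‖u_3‖ = 3.1220, so e_3 = (0.4006, 0.2282, 0.0668, -0.8849).
Qᵀb = (4.3589, -0.8956, 1.6024).
Back-substitute: x_3 = 1.6024/3.1220 = 0.5133.
x_2 = (-0.8956 + 3.3467·0.5133)/4.4662 = 0.1841.
x_1 = (4.3589 − 0.2294·0.1841 + 0.2294·0.5133)/4.3589 = 1.0173.

x = (1.0173, 0.1841, 0.5133)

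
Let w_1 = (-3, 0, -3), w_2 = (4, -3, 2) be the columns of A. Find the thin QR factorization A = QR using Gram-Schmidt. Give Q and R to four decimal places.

w_1 = (-3, 0, -3); ‖w_1‖ = 4.2426, so q_1 = (-0.7071, 0.0000, -0.7071).
q_1·w_2 = (-0.7071)·4 + 0.0000·(-3) + (-0.7071)·2 = -4.2426.
u_2 = w_2 + 4.2426·q_1 = (1.0000, -3.0000, -1.0000).
‖u_2‖ = 3.3166, so q_2 = (0.3015, -0.9045, -0.3015).

Q = [[-0.7071, 0.3015], [0.0000, -0.9045], [-0.7071, -0.3015]], R = [[4.2426, -4.2426], [0.0000, 3.3166]]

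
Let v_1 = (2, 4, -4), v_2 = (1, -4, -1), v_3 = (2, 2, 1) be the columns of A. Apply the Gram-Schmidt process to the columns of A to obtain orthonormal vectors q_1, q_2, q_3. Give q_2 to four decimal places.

v_1 = (2, 4, -4); ‖v_1‖ = 6.0000, so q_1 = (0.3333, 0.6667, -0.6667).
q_1·v_2 = 0.3333·1 + 0.6667·(-4) + (-0.6667)·(-1) = -1.6667.
u_2 = v_2 + 1.6667·q_1 = (1.5556, -2.8889, -2.1111).
‖u_2‖ = 3.9016, so q_2 = (0.3987, -0.7404, -0.5411).

q_2 = (0.3987, -0.7404, -0.5411)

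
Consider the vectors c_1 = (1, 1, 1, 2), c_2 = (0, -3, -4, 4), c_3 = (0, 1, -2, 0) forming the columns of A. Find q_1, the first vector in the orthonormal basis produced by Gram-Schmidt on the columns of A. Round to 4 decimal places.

q_1 = c_1/‖c_1‖ = (1, 1, 1, 2)/2.6458 = (0.3780, 0.3780, 0.3780, 0.7559).

q_1 = (0.3780, 0.3780, 0.3780, 0.7559)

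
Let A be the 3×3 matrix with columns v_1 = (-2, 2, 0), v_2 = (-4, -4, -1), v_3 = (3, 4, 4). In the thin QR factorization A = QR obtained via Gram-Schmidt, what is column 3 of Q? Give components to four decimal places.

q_1 = v_1/‖v_1‖ = (-2, 2, 0)/2.8284 = (-0.7071, 0.7071, 0.0000).
r_{12} = q_1·v_2 = 0.0000.
u_2 = v_2 + 0.0000·q_1 = (-4.0000, -4.0000, -1.0000).
‖u_2‖ = 5.7446, so q_2 = (-0.6963, -0.6963, -0.1741).
r_{13} = q_1·v_3 = 0.7071; r_{23} = q_2·v_3 = -5.5705.
u_3 = v_3 − 0.7071·q_1 + 5.5705·q_2 = (-0.3788, -0.3788, 3.0303).
‖u_3‖ = 3.0773, so q_3 = (-0.1231, -0.1231, 0.9847).

q_3 = (-0.1231, -0.1231, 0.9847)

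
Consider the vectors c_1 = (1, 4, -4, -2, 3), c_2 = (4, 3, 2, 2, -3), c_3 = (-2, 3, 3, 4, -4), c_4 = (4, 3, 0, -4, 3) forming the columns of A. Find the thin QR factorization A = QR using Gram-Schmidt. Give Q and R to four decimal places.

Q = [[0.1474, 0.6381, -0.7371, -0.1016], [0.5898, 0.5335, 0.5349, 0.2836], [-0.5898, 0.2431, 0.0294, 0.7385], [-0.2949, 0.2769, 0.3695, -0.5308], [0.4423, -0.4153, -0.1820, 0.2866]], R = [[6.7823, -0.7372, -3.2437, 4.8656], [0.0000, 6.4387, 3.8220, 1.7996], [0.0000, 0.0000, 5.3731, -3.3678], [0.0000, 0.0000, 0.0000, 3.4272]]

c_1 = (1, 4, -4, -2, 3); ‖c_1‖ = 6.7823, so q_1 = (0.1474, 0.5898, -0.5898, -0.2949, 0.4423).
q_1·c_2 = 0.1474·4 + 0.5898·3 + (-0.5898)·2 + (-0.2949)·2 + 0.4423·(-3) = -0.7372.
u_2 = c_2 + 0.7372·q_1 = (4.1087, 3.4348, 1.5652, 1.7826, -2.6739).
‖u_2‖ = 6.4387, so q_2 = (0.6381, 0.5335, 0.2431, 0.2769, -0.4153).
q_1·c_3 = 0.1474·(-2) + 0.5898·3 + (-0.5898)·3 + (-0.2949)·4 + 0.4423·(-4) = -3.2437; q_2·c_3 = 0.6381·(-2) + 0.5335·3 + 0.2431·3 + 0.2769·4 + (-0.4153)·(-4) = 3.8220.
u_3 = c_3 + 3.2437·q_1 − 3.8220·q_2 = (-3.9607, 2.8741, 0.1578, 1.9853, -0.9780).
‖u_3‖ = 5.3731, so q_3 = (-0.7371, 0.5349, 0.0294, 0.3695, -0.1820).
q_1·c_4 = 0.1474·4 + 0.5898·3 + (-0.5898)·0 + (-0.2949)·(-4) + 0.4423·3 = 4.8656; q_2·c_4 = 0.6381·4 + 0.5335·3 + 0.2431·0 + 0.2769·(-4) + (-0.4153)·3 = 1.7996; q_3·c_4 = (-0.7371)·4 + 0.5349·3 + 0.0294·0 + 0.3695·(-4) + (-0.1820)·3 = -3.3678.
u_4 = c_4 − 4.8656·q_1 − 1.7996·q_2 + 3.3678·q_3 = (-0.3482, 0.9719, 2.5310, -1.8191, 0.9822).
‖u_4‖ = 3.4272, so q_4 = (-0.1016, 0.2836, 0.7385, -0.5308, 0.2866).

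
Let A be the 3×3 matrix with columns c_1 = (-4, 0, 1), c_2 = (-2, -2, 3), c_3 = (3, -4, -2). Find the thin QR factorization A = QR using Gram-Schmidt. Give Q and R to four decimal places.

c_1 = (-4, 0, 1); ‖c_1‖ = 4.1231, so q_1 = (-0.9701, 0.0000, 0.2425).
q_1·c_2 = (-0.9701)·(-2) + 0.0000·(-2) + 0.2425·3 = 2.6679.
u_2 = c_2 − 2.6679·q_1 = (0.5882, -2.0000, 2.3529).
‖u_2‖ = 3.1436, so q_2 = (0.1871, -0.6362, 0.7485).
q_1·c_3 = (-0.9701)·3 + 0.0000·(-4) + 0.2425·(-2) = -3.3955; q_2·c_3 = 0.1871·3 + (-0.6362)·(-4) + 0.7485·(-2) = 1.6092.
u_3 = c_3 + 3.3955·q_1 − 1.6092·q_2 = (-0.5952, -2.9762, -2.3810).
‖u_3‖ = 3.8576, so q_3 = (-0.1543, -0.7715, -0.6172).

Q = [[-0.9701, 0.1871, -0.1543], [0.0000, -0.6362, -0.7715], [0.2425, 0.7485, -0.6172]], R = [[4.1231, 2.6679, -3.3955], [0.0000, 3.1436, 1.6092], [0.0000, 0.0000, 3.8576]]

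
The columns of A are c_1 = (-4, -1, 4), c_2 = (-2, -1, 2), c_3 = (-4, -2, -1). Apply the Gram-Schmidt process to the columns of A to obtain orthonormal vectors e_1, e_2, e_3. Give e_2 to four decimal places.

e_2 = (0.1231, -0.9847, -0.1231)

c_1 = (-4, -1, 4); ‖c_1‖ = 5.7446, so e_1 = (-0.6963, -0.1741, 0.6963).
e_1·c_2 = (-0.6963)·(-2) + (-0.1741)·(-1) + 0.6963·2 = 2.9593.
u_2 = c_2 − 2.9593·e_1 = (0.0606, -0.4848, -0.0606).
‖u_2‖ = 0.4924, so e_2 = (0.1231, -0.9847, -0.1231).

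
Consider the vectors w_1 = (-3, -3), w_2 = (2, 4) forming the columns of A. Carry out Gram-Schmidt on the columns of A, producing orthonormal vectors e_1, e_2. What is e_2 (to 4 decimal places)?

w_1 = (-3, -3); ‖w_1‖ = 4.2426, so e_1 = (-0.7071, -0.7071).
e_1·w_2 = (-0.7071)·2 + (-0.7071)·4 = -4.2426.
u_2 = w_2 + 4.2426·e_1 = (-1.0000, 1.0000).
‖u_2‖ = 1.4142, so e_2 = (-0.7071, 0.7071).

e_2 = (-0.7071, 0.7071)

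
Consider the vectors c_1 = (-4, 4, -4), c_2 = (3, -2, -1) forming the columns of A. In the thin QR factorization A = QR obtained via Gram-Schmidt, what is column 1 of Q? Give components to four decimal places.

e_1 = (-0.5774, 0.5774, -0.5774)

c_1 = (-4, 4, -4); ‖c_1‖ = 6.9282, so e_1 = (-0.5774, 0.5774, -0.5774).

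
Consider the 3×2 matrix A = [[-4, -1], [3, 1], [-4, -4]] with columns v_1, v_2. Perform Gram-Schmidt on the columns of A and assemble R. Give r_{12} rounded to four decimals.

r_{12} = 3.5920

v_1 = (-4, 3, -4); ‖v_1‖ = 6.4031, so q_1 = (-0.6247, 0.4685, -0.6247).
r_{12} = q_1·v_2 = 3.5920.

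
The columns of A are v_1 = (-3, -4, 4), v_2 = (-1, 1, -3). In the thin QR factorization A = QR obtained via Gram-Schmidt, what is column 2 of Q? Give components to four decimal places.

q_2 = (-0.7440, -0.1023, -0.6603)

q_1 = v_1/‖v_1‖ = (-3, -4, 4)/6.4031 = (-0.4685, -0.6247, 0.6247).
r_{12} = q_1·v_2 = -2.0303.
u_2 = v_2 + 2.0303·q_1 = (-1.9512, -0.2683, -1.7317).
‖u_2‖ = 2.6226, so q_2 = (-0.7440, -0.1023, -0.6603).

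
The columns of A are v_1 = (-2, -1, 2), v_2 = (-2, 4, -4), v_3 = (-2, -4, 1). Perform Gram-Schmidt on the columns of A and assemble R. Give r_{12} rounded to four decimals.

e_1 = v_1/‖v_1‖ = (-2, -1, 2)/3.0000 = (-0.6667, -0.3333, 0.6667).
r_{12} = e_1·v_2 = -2.6667.

r_{12} = -2.6667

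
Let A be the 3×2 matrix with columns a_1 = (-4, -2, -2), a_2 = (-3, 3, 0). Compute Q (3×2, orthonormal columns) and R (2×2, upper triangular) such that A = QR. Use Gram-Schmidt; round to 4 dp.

a_1 = (-4, -2, -2); ‖a_1‖ = 4.8990, so q_1 = (-0.8165, -0.4082, -0.4082).
q_1·a_2 = (-0.8165)·(-3) + (-0.4082)·3 + (-0.4082)·0 = 1.2247.
u_2 = a_2 − 1.2247·q_1 = (-2.0000, 3.5000, 0.5000).
‖u_2‖ = 4.0620, so q_2 = (-0.4924, 0.8616, 0.1231).

Q = [[-0.8165, -0.4924], [-0.4082, 0.8616], [-0.4082, 0.1231]], R = [[4.8990, 1.2247], [0.0000, 4.0620]]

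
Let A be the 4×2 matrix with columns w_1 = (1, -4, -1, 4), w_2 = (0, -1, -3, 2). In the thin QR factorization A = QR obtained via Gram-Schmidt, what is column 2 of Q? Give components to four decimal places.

q_2 = (-0.1624, 0.2814, -0.9418, 0.0866)

w_1 = (1, -4, -1, 4); ‖w_1‖ = 5.8310, so q_1 = (0.1715, -0.6860, -0.1715, 0.6860).
q_1·w_2 = 0.1715·0 + (-0.6860)·(-1) + (-0.1715)·(-3) + 0.6860·2 = 2.5725.
u_2 = w_2 − 2.5725·q_1 = (-0.4412, 0.7647, -2.5588, 0.2353).
‖u_2‖ = 2.7170, so q_2 = (-0.1624, 0.2814, -0.9418, 0.0866).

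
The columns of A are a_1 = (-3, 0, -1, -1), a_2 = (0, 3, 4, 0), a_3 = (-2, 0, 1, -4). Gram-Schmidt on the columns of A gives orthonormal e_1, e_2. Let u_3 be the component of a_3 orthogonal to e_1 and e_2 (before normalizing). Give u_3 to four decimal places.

e_1 = a_1/‖a_1‖ = (-3, 0, -1, -1)/3.3166 = (-0.9045, 0.0000, -0.3015, -0.3015).
r_{12} = e_1·a_2 = -1.2060.
u_2 = a_2 + 1.2060·e_1 = (-1.0909, 3.0000, 3.6364, -0.3636).
‖u_2‖ = 4.8524, so e_2 = (-0.2248, 0.6183, 0.7494, -0.0749).
r_{13} = e_1·a_3 = 2.7136; r_{23} = e_2·a_3 = 1.4988.
u_3 = a_3 − 2.7136·e_1 − 1.4988·e_2 = (0.7915, -0.9266, 0.6950, -3.0695).

u_3 = (0.7915, -0.9266, 0.6950, -3.0695)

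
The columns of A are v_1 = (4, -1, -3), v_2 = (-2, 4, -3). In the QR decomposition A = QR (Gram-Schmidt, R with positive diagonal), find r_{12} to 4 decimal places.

r_{12} = -0.5883

q_1 = v_1/‖v_1‖ = (4, -1, -3)/5.0990 = (0.7845, -0.1961, -0.5883).
r_{12} = q_1·v_2 = -0.5883.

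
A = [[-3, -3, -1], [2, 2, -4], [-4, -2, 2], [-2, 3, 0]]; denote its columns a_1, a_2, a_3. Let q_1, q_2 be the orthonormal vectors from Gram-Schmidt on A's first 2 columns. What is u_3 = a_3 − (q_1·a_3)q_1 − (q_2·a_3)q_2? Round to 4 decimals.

q_1 = a_1/‖a_1‖ = (-3, 2, -4, -2)/5.7446 = (-0.5222, 0.3482, -0.6963, -0.3482).
r_{12} = q_1·a_2 = 2.6112.
u_2 = a_2 − 2.6112·q_1 = (-1.6364, 1.0909, -0.1818, 3.9091).
‖u_2‖ = 4.3797, so q_2 = (-0.3736, 0.2491, -0.0415, 0.8925).
r_{13} = q_1·a_3 = -2.2630; r_{23} = q_2·a_3 = -0.7057.
u_3 = a_3 + 2.2630·q_1 + 0.7057·q_2 = (-2.4455, -3.0363, 0.3949, -0.1580).

u_3 = (-2.4455, -3.0363, 0.3949, -0.1580)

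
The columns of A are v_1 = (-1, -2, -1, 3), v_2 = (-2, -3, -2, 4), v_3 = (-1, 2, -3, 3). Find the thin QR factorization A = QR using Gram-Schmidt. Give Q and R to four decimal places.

v_1 = (-1, -2, -1, 3); ‖v_1‖ = 3.8730, so q_1 = (-0.2582, -0.5164, -0.2582, 0.7746).
q_1·v_2 = (-0.2582)·(-2) + (-0.5164)·(-3) + (-0.2582)·(-2) + 0.7746·4 = 5.6804.
u_2 = v_2 − 5.6804·q_1 = (-0.5333, -0.0667, -0.5333, -0.4000).
‖u_2‖ = 0.8563, so q_2 = (-0.6228, -0.0778, -0.6228, -0.4671).
q_1·v_3 = (-0.2582)·(-1) + (-0.5164)·2 + (-0.2582)·(-3) + 0.7746·3 = 2.3238; q_2·v_3 = (-0.6228)·(-1) + (-0.0778)·2 + (-0.6228)·(-3) + (-0.4671)·3 = 0.9342.
u_3 = v_3 − 2.3238·q_1 − 0.9342·q_2 = (0.1818, 3.2727, -1.8182, 1.6364).
‖u_3‖ = 4.0899, so q_3 = (0.0445, 0.8002, -0.4446, 0.4001).

Q = [[-0.2582, -0.6228, 0.0445], [-0.5164, -0.0778, 0.8002], [-0.2582, -0.6228, -0.4446], [0.7746, -0.4671, 0.4001]], R = [[3.8730, 5.6804, 2.3238], [0.0000, 0.8563, 0.9342], [0.0000, 0.0000, 4.0899]]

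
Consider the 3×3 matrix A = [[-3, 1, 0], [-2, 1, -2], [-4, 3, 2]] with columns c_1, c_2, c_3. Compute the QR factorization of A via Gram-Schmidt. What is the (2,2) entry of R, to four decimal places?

r_{22} = 1.0171

c_1 = (-3, -2, -4); ‖c_1‖ = 5.3852, so q_1 = (-0.5571, -0.3714, -0.7428).
q_1·c_2 = (-0.5571)·1 + (-0.3714)·1 + (-0.7428)·3 = -3.1568.
u_2 = c_2 + 3.1568·q_1 = (-0.7586, -0.1724, 0.6552).
r_{22} = ‖u_2‖ = 1.0171.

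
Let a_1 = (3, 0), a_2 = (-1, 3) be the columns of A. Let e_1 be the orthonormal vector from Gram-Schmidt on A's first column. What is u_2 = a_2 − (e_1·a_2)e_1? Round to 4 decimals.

u_2 = (0.0000, 3.0000)

e_1 = a_1/‖a_1‖ = (3, 0)/3.0000 = (1.0000, 0.0000).
r_{12} = e_1·a_2 = -1.0000.
u_2 = a_2 + 1.0000·e_1 = (0.0000, 3.0000).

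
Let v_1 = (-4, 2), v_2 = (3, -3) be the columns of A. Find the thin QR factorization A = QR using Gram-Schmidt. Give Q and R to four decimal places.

Q = [[-0.8944, -0.4472], [0.4472, -0.8944]], R = [[4.4721, -4.0249], [0.0000, 1.3416]]

q_1 = v_1/‖v_1‖ = (-4, 2)/4.4721 = (-0.8944, 0.4472).
r_{12} = q_1·v_2 = -4.0249.
u_2 = v_2 + 4.0249·q_1 = (-0.6000, -1.2000).
‖u_2‖ = 1.3416, so q_2 = (-0.4472, -0.8944).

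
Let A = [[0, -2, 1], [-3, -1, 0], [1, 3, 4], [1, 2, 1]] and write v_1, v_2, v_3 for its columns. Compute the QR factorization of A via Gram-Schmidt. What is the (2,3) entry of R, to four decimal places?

r_{23} = 2.3963

q_1 = v_1/‖v_1‖ = (0, -3, 1, 1)/3.3166 = (0.0000, -0.9045, 0.3015, 0.3015).
r_{12} = q_1·v_2 = 2.4121.
u_2 = v_2 − 2.4121·q_1 = (-2.0000, 1.1818, 2.2727, 1.2727).
‖u_2‖ = 3.4902, so q_2 = (-0.5730, 0.3386, 0.6512, 0.3647).
r_{23} = q_2·v_3 = 2.3963.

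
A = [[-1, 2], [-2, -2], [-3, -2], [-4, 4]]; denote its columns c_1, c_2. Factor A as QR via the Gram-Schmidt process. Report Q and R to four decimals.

Q = [[-0.1826, 0.3408], [-0.3651, -0.4981], [-0.5477, -0.5505], [-0.7303, 0.5768]], R = [[5.4772, -1.4606], [0.0000, 5.0859]]

c_1 = (-1, -2, -3, -4); ‖c_1‖ = 5.4772, so q_1 = (-0.1826, -0.3651, -0.5477, -0.7303).
q_1·c_2 = (-0.1826)·2 + (-0.3651)·(-2) + (-0.5477)·(-2) + (-0.7303)·4 = -1.4606.
u_2 = c_2 + 1.4606·q_1 = (1.7333, -2.5333, -2.8000, 2.9333).
‖u_2‖ = 5.0859, so q_2 = (0.3408, -0.4981, -0.5505, 0.5768).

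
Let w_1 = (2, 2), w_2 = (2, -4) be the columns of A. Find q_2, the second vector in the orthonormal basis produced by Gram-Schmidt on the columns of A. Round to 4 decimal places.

q_1 = w_1/‖w_1‖ = (2, 2)/2.8284 = (0.7071, 0.7071).
r_{12} = q_1·w_2 = -1.4142.
u_2 = w_2 + 1.4142·q_1 = (3.0000, -3.0000).
‖u_2‖ = 4.2426, so q_2 = (0.7071, -0.7071).

q_2 = (0.7071, -0.7071)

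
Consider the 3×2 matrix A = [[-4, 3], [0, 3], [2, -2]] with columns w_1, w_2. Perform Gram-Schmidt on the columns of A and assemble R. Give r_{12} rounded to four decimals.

r_{12} = -3.5777

q_1 = w_1/‖w_1‖ = (-4, 0, 2)/4.4721 = (-0.8944, 0.0000, 0.4472).
r_{12} = q_1·w_2 = -3.5777.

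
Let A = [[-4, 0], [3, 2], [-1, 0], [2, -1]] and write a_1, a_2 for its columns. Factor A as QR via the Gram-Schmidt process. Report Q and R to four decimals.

a_1 = (-4, 3, -1, 2); ‖a_1‖ = 5.4772, so q_1 = (-0.7303, 0.5477, -0.1826, 0.3651).
q_1·a_2 = (-0.7303)·0 + 0.5477·2 + (-0.1826)·0 + 0.3651·(-1) = 0.7303.
u_2 = a_2 − 0.7303·q_1 = (0.5333, 1.6000, 0.1333, -1.2667).
‖u_2‖ = 2.1134, so q_2 = (0.2524, 0.7571, 0.0631, -0.5993).

Q = [[-0.7303, 0.2524], [0.5477, 0.7571], [-0.1826, 0.0631], [0.3651, -0.5993]], R = [[5.4772, 0.7303], [0.0000, 2.1134]]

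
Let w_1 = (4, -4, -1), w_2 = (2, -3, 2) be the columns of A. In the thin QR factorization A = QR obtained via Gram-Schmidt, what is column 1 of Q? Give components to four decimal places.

e_1 = w_1/‖w_1‖ = (4, -4, -1)/5.7446 = (0.6963, -0.6963, -0.1741).

e_1 = (0.6963, -0.6963, -0.1741)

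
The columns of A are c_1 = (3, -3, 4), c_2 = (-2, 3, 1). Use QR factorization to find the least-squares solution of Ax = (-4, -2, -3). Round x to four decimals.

c_1 = (3, -3, 4); ‖c_1‖ = 5.8310, so e_1 = (0.5145, -0.5145, 0.6860).
e_1·c_2 = 0.5145·(-2) + (-0.5145)·3 + 0.6860·1 = -1.8865.
u_2 = c_2 + 1.8865·e_1 = (-1.0294, 2.0294, 2.2941).
‖u_2‖ = 3.2313, so e_2 = (-0.3186, 0.6281, 0.7100).
Qᵀb = (-3.0870, -2.1117).
Back-substitute: x_2 = -2.1117/3.2313 = -0.6535.
x_1 = (-3.0870 + 1.8865·(-0.6535))/5.8310 = -0.7408.

x = (-0.7408, -0.6535)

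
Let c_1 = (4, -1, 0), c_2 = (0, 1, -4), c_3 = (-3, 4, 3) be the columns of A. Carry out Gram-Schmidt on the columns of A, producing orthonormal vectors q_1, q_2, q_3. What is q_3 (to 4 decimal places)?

q_3 = (0.2357, 0.9428, 0.2357)

c_1 = (4, -1, 0); ‖c_1‖ = 4.1231, so q_1 = (0.9701, -0.2425, 0.0000).
q_1·c_2 = 0.9701·0 + (-0.2425)·1 + 0.0000·(-4) = -0.2425.
u_2 = c_2 + 0.2425·q_1 = (0.2353, 0.9412, -4.0000).
‖u_2‖ = 4.1160, so q_2 = (0.0572, 0.2287, -0.9718).
q_1·c_3 = 0.9701·(-3) + (-0.2425)·4 + 0.0000·3 = -3.8806; q_2·c_3 = 0.0572·(-3) + 0.2287·4 + (-0.9718)·3 = -2.1723.
u_3 = c_3 + 3.8806·q_1 + 2.1723·q_2 = (0.8889, 3.5556, 0.8889).
‖u_3‖ = 3.7712, so q_3 = (0.2357, 0.9428, 0.2357).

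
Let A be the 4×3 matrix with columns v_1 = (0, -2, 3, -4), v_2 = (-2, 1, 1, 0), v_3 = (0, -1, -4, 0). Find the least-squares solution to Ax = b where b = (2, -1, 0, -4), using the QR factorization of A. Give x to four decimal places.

x = (0.7436, -0.7203, 0.2844)

v_1 = (0, -2, 3, -4); ‖v_1‖ = 5.3852, so e_1 = (0.0000, -0.3714, 0.5571, -0.7428).
e_1·v_2 = 0.0000·(-2) + (-0.3714)·1 + 0.5571·1 + (-0.7428)·0 = 0.1857.
u_2 = v_2 − 0.1857·e_1 = (-2.0000, 1.0690, 0.8966, 0.1379).
‖u_2‖ = 2.4424, so e_2 = (-0.8189, 0.4377, 0.3671, 0.0565).
e_1·v_3 = 0.0000·0 + (-0.3714)·(-1) + 0.5571·(-4) + (-0.7428)·0 = -1.8570; e_2·v_3 = (-0.8189)·0 + 0.4377·(-1) + 0.3671·(-4) + 0.0565·0 = -1.9060.
u_3 = v_3 + 1.8570·e_1 + 1.9060·e_2 = (-1.5607, -0.8555, -2.2659, -1.2717).
‖u_3‖ = 3.1495, so e_3 = (-0.4955, -0.2716, -0.7195, -0.4038).
Qᵀb = (3.3425, -2.3013, 0.8956).
Back-substitute: x_3 = 0.8956/3.1495 = 0.2844.
x_2 = (-2.3013 + 1.9060·0.2844)/2.4424 = -0.7203.
x_1 = (3.3425 − 0.1857·(-0.7203) + 1.8570·0.2844)/5.3852 = 0.7436.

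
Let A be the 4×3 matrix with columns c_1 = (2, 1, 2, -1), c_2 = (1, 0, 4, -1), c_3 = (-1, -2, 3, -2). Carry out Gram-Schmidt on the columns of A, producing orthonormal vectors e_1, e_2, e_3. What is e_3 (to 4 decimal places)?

e_3 = (-0.0259, -0.4052, -0.2155, -0.8881)

c_1 = (2, 1, 2, -1); ‖c_1‖ = 3.1623, so e_1 = (0.6325, 0.3162, 0.6325, -0.3162).
e_1·c_2 = 0.6325·1 + 0.3162·0 + 0.6325·4 + (-0.3162)·(-1) = 3.4785.
u_2 = c_2 − 3.4785·e_1 = (-1.2000, -1.1000, 1.8000, 0.1000).
‖u_2‖ = 2.4290, so e_2 = (-0.4940, -0.4529, 0.7410, 0.0412).
e_1·c_3 = 0.6325·(-1) + 0.3162·(-2) + 0.6325·3 + (-0.3162)·(-2) = 1.2649; e_2·c_3 = (-0.4940)·(-1) + (-0.4529)·(-2) + 0.7410·3 + 0.0412·(-2) = 3.5406.
u_3 = c_3 − 1.2649·e_1 − 3.5406·e_2 = (-0.0508, -0.7966, -0.4237, -1.7458).
‖u_3‖ = 1.9658, so e_3 = (-0.0259, -0.4052, -0.2155, -0.8881).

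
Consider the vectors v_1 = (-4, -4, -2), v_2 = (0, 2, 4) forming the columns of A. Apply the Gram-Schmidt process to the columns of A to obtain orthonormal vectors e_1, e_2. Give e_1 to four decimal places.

e_1 = (-0.6667, -0.6667, -0.3333)

e_1 = v_1/‖v_1‖ = (-4, -4, -2)/6.0000 = (-0.6667, -0.6667, -0.3333).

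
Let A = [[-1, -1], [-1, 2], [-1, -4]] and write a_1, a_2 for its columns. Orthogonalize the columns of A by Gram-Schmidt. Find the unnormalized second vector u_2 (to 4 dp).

a_1 = (-1, -1, -1); ‖a_1‖ = 1.7321, so q_1 = (-0.5774, -0.5774, -0.5774).
q_1·a_2 = (-0.5774)·(-1) + (-0.5774)·2 + (-0.5774)·(-4) = 1.7321.
u_2 = a_2 − 1.7321·q_1 = (0.0000, 3.0000, -3.0000).

u_2 = (0.0000, 3.0000, -3.0000)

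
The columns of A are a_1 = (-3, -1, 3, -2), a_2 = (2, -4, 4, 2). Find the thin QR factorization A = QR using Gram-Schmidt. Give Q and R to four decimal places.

a_1 = (-3, -1, 3, -2); ‖a_1‖ = 4.7958, so e_1 = (-0.6255, -0.2085, 0.6255, -0.4170).
e_1·a_2 = (-0.6255)·2 + (-0.2085)·(-4) + 0.6255·4 + (-0.4170)·2 = 1.2511.
u_2 = a_2 − 1.2511·e_1 = (2.7826, -3.7391, 3.2174, 2.5217).
‖u_2‖ = 6.1996, so e_2 = (0.4488, -0.6031, 0.5190, 0.4068).

Q = [[-0.6255, 0.4488], [-0.2085, -0.6031], [0.6255, 0.5190], [-0.4170, 0.4068]], R = [[4.7958, 1.2511], [0.0000, 6.1996]]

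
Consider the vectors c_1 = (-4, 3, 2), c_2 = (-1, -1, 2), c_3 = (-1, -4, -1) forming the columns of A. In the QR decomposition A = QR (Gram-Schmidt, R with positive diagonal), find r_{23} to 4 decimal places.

r_{23} = 2.0841

e_1 = c_1/‖c_1‖ = (-4, 3, 2)/5.3852 = (-0.7428, 0.5571, 0.3714).
r_{12} = e_1·c_2 = 0.9285.
u_2 = c_2 − 0.9285·e_1 = (-0.3103, -1.5172, 1.6552).
‖u_2‖ = 2.2667, so e_2 = (-0.1369, -0.6694, 0.7302).
r_{23} = e_2·c_3 = 2.0841.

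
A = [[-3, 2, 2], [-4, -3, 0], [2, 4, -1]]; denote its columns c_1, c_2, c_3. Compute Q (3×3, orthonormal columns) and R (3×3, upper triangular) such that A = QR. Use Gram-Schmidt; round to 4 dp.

c_1 = (-3, -4, 2); ‖c_1‖ = 5.3852, so q_1 = (-0.5571, -0.7428, 0.3714).
q_1·c_2 = (-0.5571)·2 + (-0.7428)·(-3) + 0.3714·4 = 2.5997.
u_2 = c_2 − 2.5997·q_1 = (3.4483, -1.0690, 3.0345).
‖u_2‖ = 4.7161, so q_2 = (0.7312, -0.2267, 0.6434).
q_1·c_3 = (-0.5571)·2 + (-0.7428)·0 + 0.3714·(-1) = -1.4856; q_2·c_3 = 0.7312·2 + (-0.2267)·0 + 0.6434·(-1) = 0.8189.
u_3 = c_3 + 1.4856·q_1 − 0.8189·q_2 = (0.5736, -0.9178, -0.9752).
‖u_3‖ = 1.4569, so q_3 = (0.3937, -0.6300, -0.6694).

Q = [[-0.5571, 0.7312, 0.3937], [-0.7428, -0.2267, -0.6300], [0.3714, 0.6434, -0.6694]], R = [[5.3852, 2.5997, -1.4856], [0.0000, 4.7161, 0.8189], [0.0000, 0.0000, 1.4569]]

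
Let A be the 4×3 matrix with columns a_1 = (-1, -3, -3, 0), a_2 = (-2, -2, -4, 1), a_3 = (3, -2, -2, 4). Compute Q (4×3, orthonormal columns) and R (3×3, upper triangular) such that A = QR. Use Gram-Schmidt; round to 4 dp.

a_1 = (-1, -3, -3, 0); ‖a_1‖ = 4.3589, so e_1 = (-0.2294, -0.6882, -0.6882, 0.0000).
e_1·a_2 = (-0.2294)·(-2) + (-0.6882)·(-2) + (-0.6882)·(-4) + 0.0000·1 = 4.5883.
u_2 = a_2 − 4.5883·e_1 = (-0.9474, 1.1579, -0.8421, 1.0000).
‖u_2‖ = 1.9868, so e_2 = (-0.4768, 0.5828, -0.4239, 0.5033).
e_1·a_3 = (-0.2294)·3 + (-0.6882)·(-2) + (-0.6882)·(-2) + 0.0000·4 = 2.0647; e_2·a_3 = (-0.4768)·3 + 0.5828·(-2) + (-0.4239)·(-2) + 0.5033·4 = 0.2649.
u_3 = a_3 − 2.0647·e_1 − 0.2649·e_2 = (3.6000, -0.7333, -0.4667, 3.8667).
‖u_3‖ = 5.3541, so e_3 = (0.6724, -0.1370, -0.0872, 0.7222).

Q = [[-0.2294, -0.4768, 0.6724], [-0.6882, 0.5828, -0.1370], [-0.6882, -0.4239, -0.0872], [0.0000, 0.5033, 0.7222]], R = [[4.3589, 4.5883, 2.0647], [0.0000, 1.9868, 0.2649], [0.0000, 0.0000, 5.3541]]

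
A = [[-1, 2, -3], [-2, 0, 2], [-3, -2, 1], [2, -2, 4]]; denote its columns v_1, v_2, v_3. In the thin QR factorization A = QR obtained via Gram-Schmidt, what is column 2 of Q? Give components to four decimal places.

e_2 = (0.5774, 0.0000, -0.5774, -0.5774)

e_1 = v_1/‖v_1‖ = (-1, -2, -3, 2)/4.2426 = (-0.2357, -0.4714, -0.7071, 0.4714).
r_{12} = e_1·v_2 = 0.0000.
u_2 = v_2 + 0.0000·e_1 = (2.0000, 0.0000, -2.0000, -2.0000).
‖u_2‖ = 3.4641, so e_2 = (0.5774, 0.0000, -0.5774, -0.5774).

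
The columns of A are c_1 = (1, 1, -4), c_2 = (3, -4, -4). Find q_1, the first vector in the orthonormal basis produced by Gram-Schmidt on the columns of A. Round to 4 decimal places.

q_1 = (0.2357, 0.2357, -0.9428)

c_1 = (1, 1, -4); ‖c_1‖ = 4.2426, so q_1 = (0.2357, 0.2357, -0.9428).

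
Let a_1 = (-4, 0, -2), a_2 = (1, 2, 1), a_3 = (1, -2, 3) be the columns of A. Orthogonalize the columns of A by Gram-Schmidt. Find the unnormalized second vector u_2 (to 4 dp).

u_2 = (-0.2000, 2.0000, 0.4000)

q_1 = a_1/‖a_1‖ = (-4, 0, -2)/4.4721 = (-0.8944, 0.0000, -0.4472).
r_{12} = q_1·a_2 = -1.3416.
u_2 = a_2 + 1.3416·q_1 = (-0.2000, 2.0000, 0.4000).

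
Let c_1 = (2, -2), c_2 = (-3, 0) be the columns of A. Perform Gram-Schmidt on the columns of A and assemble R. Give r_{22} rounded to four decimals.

q_1 = c_1/‖c_1‖ = (2, -2)/2.8284 = (0.7071, -0.7071).
r_{12} = q_1·c_2 = -2.1213.
u_2 = c_2 + 2.1213·q_1 = (-1.5000, -1.5000).
r_{22} = ‖u_2‖ = 2.1213.

r_{22} = 2.1213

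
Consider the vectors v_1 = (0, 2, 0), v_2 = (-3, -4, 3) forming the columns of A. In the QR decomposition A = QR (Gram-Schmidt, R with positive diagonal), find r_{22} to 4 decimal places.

e_1 = v_1/‖v_1‖ = (0, 2, 0)/2.0000 = (0.0000, 1.0000, 0.0000).
r_{12} = e_1·v_2 = -4.0000.
u_2 = v_2 + 4.0000·e_1 = (-3.0000, 0.0000, 3.0000).
r_{22} = ‖u_2‖ = 4.2426.

r_{22} = 4.2426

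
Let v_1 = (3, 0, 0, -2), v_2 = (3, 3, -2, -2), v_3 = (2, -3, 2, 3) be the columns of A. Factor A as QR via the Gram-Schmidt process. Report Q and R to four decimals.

v_1 = (3, 0, 0, -2); ‖v_1‖ = 3.6056, so e_1 = (0.8321, 0.0000, 0.0000, -0.5547).
e_1·v_2 = 0.8321·3 + 0.0000·3 + 0.0000·(-2) + (-0.5547)·(-2) = 3.6056.
u_2 = v_2 − 3.6056·e_1 = (0.0000, 3.0000, -2.0000, 0.0000).
‖u_2‖ = 3.6056, so e_2 = (0.0000, 0.8321, -0.5547, 0.0000).
e_1·v_3 = 0.8321·2 + 0.0000·(-3) + 0.0000·2 + (-0.5547)·3 = 0.0000; e_2·v_3 = (0.0000)·2 + 0.8321·(-3) + (-0.5547)·2 + 0.0000·3 = -3.6056.
u_3 = v_3 + 0.0000·e_1 + 3.6056·e_2 = (2.0000, 0.0000, 0.0000, 3.0000).
‖u_3‖ = 3.6056, so e_3 = (0.5547, 0.0000, 0.0000, 0.8321).

Q = [[0.8321, 0.0000, 0.5547], [0.0000, 0.8321, 0.0000], [0.0000, -0.5547, 0.0000], [-0.5547, 0.0000, 0.8321]], R = [[3.6056, 3.6056, 0.0000], [0.0000, 3.6056, -3.6056], [0.0000, 0.0000, 3.6056]]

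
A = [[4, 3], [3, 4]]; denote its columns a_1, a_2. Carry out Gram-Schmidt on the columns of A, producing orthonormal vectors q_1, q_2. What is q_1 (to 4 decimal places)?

q_1 = (0.8000, 0.6000)

a_1 = (4, 3); ‖a_1‖ = 5.0000, so q_1 = (0.8000, 0.6000).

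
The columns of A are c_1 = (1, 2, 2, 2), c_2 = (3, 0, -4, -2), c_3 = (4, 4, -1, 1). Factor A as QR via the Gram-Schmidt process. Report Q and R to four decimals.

Q = [[0.2774, 0.7738, -0.5232], [0.5547, 0.2902, 0.7717], [0.5547, -0.5481, -0.2747], [0.5547, -0.1290, -0.2354]], R = [[3.6056, -2.4962, 3.3282], [0.0000, 4.7717, 4.6750], [0.0000, 0.0000, 1.0332]]

c_1 = (1, 2, 2, 2); ‖c_1‖ = 3.6056, so e_1 = (0.2774, 0.5547, 0.5547, 0.5547).
e_1·c_2 = 0.2774·3 + 0.5547·0 + 0.5547·(-4) + 0.5547·(-2) = -2.4962.
u_2 = c_2 + 2.4962·e_1 = (3.6923, 1.3846, -2.6154, -0.6154).
‖u_2‖ = 4.7717, so e_2 = (0.7738, 0.2902, -0.5481, -0.1290).
e_1·c_3 = 0.2774·4 + 0.5547·4 + 0.5547·(-1) + 0.5547·1 = 3.3282; e_2·c_3 = 0.7738·4 + 0.2902·4 + (-0.5481)·(-1) + (-0.1290)·1 = 4.6750.
u_3 = c_3 − 3.3282·e_1 − 4.6750·e_2 = (-0.5405, 0.7973, -0.2838, -0.2432).
‖u_3‖ = 1.0332, so e_3 = (-0.5232, 0.7717, -0.2747, -0.2354).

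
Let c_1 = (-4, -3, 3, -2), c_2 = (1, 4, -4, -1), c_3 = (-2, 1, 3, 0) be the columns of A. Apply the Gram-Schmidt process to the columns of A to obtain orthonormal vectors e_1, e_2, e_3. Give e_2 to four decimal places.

c_1 = (-4, -3, 3, -2); ‖c_1‖ = 6.1644, so e_1 = (-0.6489, -0.4867, 0.4867, -0.3244).
e_1·c_2 = (-0.6489)·1 + (-0.4867)·4 + 0.4867·(-4) + (-0.3244)·(-1) = -4.2178.
u_2 = c_2 + 4.2178·e_1 = (-1.7368, 1.9474, -1.9474, -2.3684).
‖u_2‖ = 4.0262, so e_2 = (-0.4314, 0.4837, -0.4837, -0.5882).

e_2 = (-0.4314, 0.4837, -0.4837, -0.5882)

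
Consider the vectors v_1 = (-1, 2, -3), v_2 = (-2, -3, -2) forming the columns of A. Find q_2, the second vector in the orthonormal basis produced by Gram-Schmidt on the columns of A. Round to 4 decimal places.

q_2 = (-0.4543, -0.8037, -0.3844)

v_1 = (-1, 2, -3); ‖v_1‖ = 3.7417, so q_1 = (-0.2673, 0.5345, -0.8018).
q_1·v_2 = (-0.2673)·(-2) + 0.5345·(-3) + (-0.8018)·(-2) = 0.5345.
u_2 = v_2 − 0.5345·q_1 = (-1.8571, -3.2857, -1.5714).
‖u_2‖ = 4.0883, so q_2 = (-0.4543, -0.8037, -0.3844).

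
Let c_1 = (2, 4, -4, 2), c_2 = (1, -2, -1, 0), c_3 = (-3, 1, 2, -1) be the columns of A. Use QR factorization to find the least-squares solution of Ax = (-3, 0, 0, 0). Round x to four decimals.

c_1 = (2, 4, -4, 2); ‖c_1‖ = 6.3246, so e_1 = (0.3162, 0.6325, -0.6325, 0.3162).
e_1·c_2 = 0.3162·1 + 0.6325·(-2) + (-0.6325)·(-1) + 0.3162·0 = -0.3162.
u_2 = c_2 + 0.3162·e_1 = (1.1000, -1.8000, -1.2000, 0.1000).
‖u_2‖ = 2.4290, so e_2 = (0.4529, -0.7410, -0.4940, 0.0412).
e_1·c_3 = 0.3162·(-3) + 0.6325·1 + (-0.6325)·2 + 0.3162·(-1) = -1.8974; e_2·c_3 = 0.4529·(-3) + (-0.7410)·1 + (-0.4940)·2 + 0.0412·(-1) = -3.1289.
u_3 = c_3 + 1.8974·e_1 + 3.1289·e_2 = (-0.9831, -0.1186, -0.7458, -0.2712).
‖u_3‖ = 1.2689, so e_3 = (-0.7747, -0.0935, -0.5877, -0.2137).
Qᵀb = (-0.9487, -1.3586, 2.3241).
Back-substitute: x_3 = 2.3241/1.2689 = 1.8316.
x_2 = (-1.3586 + 3.1289·1.8316)/2.4290 = 1.8000.
x_1 = (-0.9487 + 0.3162·1.8000 + 1.8974·1.8316)/6.3246 = 0.4895.

x = (0.4895, 1.8000, 1.8316)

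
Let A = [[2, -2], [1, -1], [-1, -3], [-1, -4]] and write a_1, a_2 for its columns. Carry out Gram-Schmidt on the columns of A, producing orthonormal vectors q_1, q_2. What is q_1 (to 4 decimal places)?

q_1 = (0.7559, 0.3780, -0.3780, -0.3780)

q_1 = a_1/‖a_1‖ = (2, 1, -1, -1)/2.6458 = (0.7559, 0.3780, -0.3780, -0.3780).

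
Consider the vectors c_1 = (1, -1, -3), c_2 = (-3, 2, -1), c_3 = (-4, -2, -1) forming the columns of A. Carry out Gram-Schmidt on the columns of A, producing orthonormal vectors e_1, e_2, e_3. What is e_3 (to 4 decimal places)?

e_3 = (-0.5715, -0.8165, 0.0816)

c_1 = (1, -1, -3); ‖c_1‖ = 3.3166, so e_1 = (0.3015, -0.3015, -0.9045).
e_1·c_2 = 0.3015·(-3) + (-0.3015)·2 + (-0.9045)·(-1) = -0.6030.
u_2 = c_2 + 0.6030·e_1 = (-2.8182, 1.8182, -1.5455).
‖u_2‖ = 3.6927, so e_2 = (-0.7632, 0.4924, -0.4185).
e_1·c_3 = 0.3015·(-4) + (-0.3015)·(-2) + (-0.9045)·(-1) = 0.3015; e_2·c_3 = (-0.7632)·(-4) + 0.4924·(-2) + (-0.4185)·(-1) = 2.4864.
u_3 = c_3 − 0.3015·e_1 − 2.4864·e_2 = (-2.1933, -3.1333, 0.3133).
‖u_3‖ = 3.8375, so e_3 = (-0.5715, -0.8165, 0.0816).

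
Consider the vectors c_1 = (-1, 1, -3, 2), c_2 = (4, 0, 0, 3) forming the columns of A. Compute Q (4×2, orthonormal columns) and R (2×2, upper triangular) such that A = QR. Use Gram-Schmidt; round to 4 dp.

Q = [[-0.2582, 0.8311], [0.2582, -0.0268], [-0.7746, 0.0804], [0.5164, 0.5496]], R = [[3.8730, 0.5164], [0.0000, 4.9733]]

q_1 = c_1/‖c_1‖ = (-1, 1, -3, 2)/3.8730 = (-0.2582, 0.2582, -0.7746, 0.5164).
r_{12} = q_1·c_2 = 0.5164.
u_2 = c_2 − 0.5164·q_1 = (4.1333, -0.1333, 0.4000, 2.7333).
‖u_2‖ = 4.9733, so q_2 = (0.8311, -0.0268, 0.0804, 0.5496).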